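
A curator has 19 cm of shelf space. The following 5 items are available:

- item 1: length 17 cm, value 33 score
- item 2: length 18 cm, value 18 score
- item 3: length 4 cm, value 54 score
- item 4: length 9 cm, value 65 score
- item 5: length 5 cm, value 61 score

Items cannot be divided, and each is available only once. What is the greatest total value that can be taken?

180 score

Check high-value combinations within 19 cm:
- item 3+item 4+item 5: length 4+9+5=18, value 54+65+61=180
- item 4+item 5: length 9+5=14, value 65+61=126
- item 3+item 4: length 4+9=13, value 54+65=119
Best: 180 score.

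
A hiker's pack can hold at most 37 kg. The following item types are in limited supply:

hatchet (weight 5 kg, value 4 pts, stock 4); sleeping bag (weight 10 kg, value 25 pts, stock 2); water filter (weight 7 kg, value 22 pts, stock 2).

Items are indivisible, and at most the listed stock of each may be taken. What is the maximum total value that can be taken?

Top feasible selections:
- 2×sleeping bag + 2×water filter: weight 34, value 94
- 2×hatchet + 2×sleeping bag + 1×water filter: weight 37, value 80
Best: 94 pts.

94 pts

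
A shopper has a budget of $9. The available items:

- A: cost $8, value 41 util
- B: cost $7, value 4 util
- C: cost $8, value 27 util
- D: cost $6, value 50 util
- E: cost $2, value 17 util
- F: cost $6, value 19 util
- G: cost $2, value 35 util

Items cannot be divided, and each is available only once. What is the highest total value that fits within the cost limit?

85 util

Check high-value combinations within $9:
- D+G: cost 6+2=8, value 50+35=85
- D+E: cost 6+2=8, value 50+17=67
- F+G: cost 6+2=8, value 19+35=54
- E+G: cost 2+2=4, value 17+35=52
Best: 85 util.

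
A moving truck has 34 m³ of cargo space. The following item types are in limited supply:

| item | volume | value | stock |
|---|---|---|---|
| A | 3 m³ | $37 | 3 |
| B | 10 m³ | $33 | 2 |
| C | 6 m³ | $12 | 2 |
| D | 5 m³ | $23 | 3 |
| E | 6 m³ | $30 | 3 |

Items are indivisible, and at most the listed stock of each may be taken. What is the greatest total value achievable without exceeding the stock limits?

Top feasible selections:
- 3×A + 1×D + 3×E: volume 32, value 224
- 3×A + 2×D + 2×E: volume 31, value 217
- 3×A + 1×C + 3×E: volume 33, value 213
Best: $224.

$224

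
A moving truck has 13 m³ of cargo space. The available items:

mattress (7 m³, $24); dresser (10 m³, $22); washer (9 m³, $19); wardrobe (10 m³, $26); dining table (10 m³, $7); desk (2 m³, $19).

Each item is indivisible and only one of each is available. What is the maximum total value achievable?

This is a 0/1 knapsack; check combinations near the capacity.
- wardrobe+desk: volume 10+2=12, value 26+19=45
- mattress+desk: volume 7+2=9, value 24+19=43
- dresser+desk: volume 10+2=12, value 22+19=41
- washer+desk: volume 9+2=11, value 19+19=38
- wardrobe: volume 10, value 26
Best: $45.

$45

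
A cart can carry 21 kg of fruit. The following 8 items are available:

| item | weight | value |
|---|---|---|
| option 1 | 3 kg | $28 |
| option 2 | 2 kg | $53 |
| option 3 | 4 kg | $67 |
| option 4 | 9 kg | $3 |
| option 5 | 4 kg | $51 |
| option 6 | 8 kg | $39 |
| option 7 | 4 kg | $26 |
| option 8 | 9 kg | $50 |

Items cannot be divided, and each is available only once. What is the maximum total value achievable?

$238

Check high-value combinations within 21 kg:
- option 1+option 2+option 3+option 5+option 6: weight 3+2+4+4+8=21, value 28+53+67+51+39=238
- option 1+option 2+option 3+option 5+option 7: weight 3+2+4+4+4=17, value 28+53+67+51+26=225
- option 2+option 3+option 5+option 8: weight 2+4+4+9=19, value 53+67+51+50=221
- option 1+option 2+option 3+option 6+option 7: weight 3+2+4+8+4=21, value 28+53+67+39+26=213
Best: $238.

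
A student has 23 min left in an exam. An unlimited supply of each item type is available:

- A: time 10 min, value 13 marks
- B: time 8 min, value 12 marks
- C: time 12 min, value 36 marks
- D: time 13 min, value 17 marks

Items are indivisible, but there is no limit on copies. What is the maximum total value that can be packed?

49 marks

Best value-per-unit is C at 36/12; filling with it alone gives 1×36 = 36.
Optimal mix: 1×A + 1×C → time 22, value 49.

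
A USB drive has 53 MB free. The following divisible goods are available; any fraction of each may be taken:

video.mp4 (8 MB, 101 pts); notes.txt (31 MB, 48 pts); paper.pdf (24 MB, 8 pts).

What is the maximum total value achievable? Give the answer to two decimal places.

153.67

Take in order of value per unit:
- video.mp4 (101/8 per unit): all 8 → value 101, running total 101.00
- notes.txt (48/31 per unit): all 31 → value 48, running total 149.00
- paper.pdf (8/24 per unit): 14 of 24 → value 14×8/24 = 4.6667, running total 153.67
Total 153.67.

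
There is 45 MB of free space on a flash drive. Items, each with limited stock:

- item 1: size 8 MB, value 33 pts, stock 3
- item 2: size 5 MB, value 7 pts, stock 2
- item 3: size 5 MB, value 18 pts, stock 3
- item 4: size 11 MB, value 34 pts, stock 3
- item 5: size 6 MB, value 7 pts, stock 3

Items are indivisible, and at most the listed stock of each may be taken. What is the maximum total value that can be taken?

Best selections within size 45 and stock limits:
- 3×item 1 + 2×item 3 + 1×item 4: size 45, value 169
- 3×item 1 + 1×item 2 + 3×item 3: size 44, value 160
- 3×item 1 + 3×item 3 + 1×item 5: size 45, value 160
Best: 169 pts.

169 pts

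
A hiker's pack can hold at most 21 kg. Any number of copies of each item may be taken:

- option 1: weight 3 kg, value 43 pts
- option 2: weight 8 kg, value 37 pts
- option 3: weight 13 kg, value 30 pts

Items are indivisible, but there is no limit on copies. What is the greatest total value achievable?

301 pts

Best value-per-unit is option 1 at 43/3, and filling with it alone uses weight 7×3=21. No mix of the others beats 7×43 = 301.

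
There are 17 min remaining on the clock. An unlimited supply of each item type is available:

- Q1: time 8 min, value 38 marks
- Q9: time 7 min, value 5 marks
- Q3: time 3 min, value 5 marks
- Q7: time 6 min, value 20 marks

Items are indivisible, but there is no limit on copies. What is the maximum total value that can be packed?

Best value-per-unit is Q1 at 38/8, and filling with it alone uses time 2×8=16. No mix of the others beats 2×38 = 76.

76 marks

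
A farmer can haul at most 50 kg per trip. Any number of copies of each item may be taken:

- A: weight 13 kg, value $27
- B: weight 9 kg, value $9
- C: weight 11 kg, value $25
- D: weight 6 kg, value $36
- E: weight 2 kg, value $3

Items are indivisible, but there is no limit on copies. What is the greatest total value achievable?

$291

Best value-per-unit is D at 36/6; filling with it alone gives 8×36 = 288.
Optimal mix: 8×D + 1×E → weight 50, value 291.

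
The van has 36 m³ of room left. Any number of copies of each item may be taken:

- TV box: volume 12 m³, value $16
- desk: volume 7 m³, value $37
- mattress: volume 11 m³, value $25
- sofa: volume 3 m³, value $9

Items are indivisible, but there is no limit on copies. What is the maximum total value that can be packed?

Best value-per-unit is desk at 37/7, and filling with it alone uses volume 5×7=35. No mix of the others beats 5×37 = 185.

$185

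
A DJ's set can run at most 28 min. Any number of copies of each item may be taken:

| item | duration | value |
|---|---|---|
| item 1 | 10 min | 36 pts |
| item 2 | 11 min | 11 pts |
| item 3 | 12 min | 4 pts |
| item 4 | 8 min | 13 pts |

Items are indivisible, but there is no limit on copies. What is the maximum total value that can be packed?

85 pts

Best value-per-unit is item 1 at 36/10; filling with it alone gives 2×36 = 72.
Optimal mix: 2×item 1 + 1×item 4 → duration 28, value 85.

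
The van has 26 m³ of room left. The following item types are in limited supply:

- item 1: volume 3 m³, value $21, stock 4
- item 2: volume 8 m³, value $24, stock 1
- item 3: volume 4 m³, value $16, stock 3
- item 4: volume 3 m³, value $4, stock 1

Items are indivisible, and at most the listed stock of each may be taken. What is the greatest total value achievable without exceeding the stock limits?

Best selections within volume 26 and stock limits:
- 4×item 1 + 3×item 3: volume 24, value 132
- 4×item 1 + 1×item 2 + 1×item 3: volume 24, value 124
Best: $132.

$132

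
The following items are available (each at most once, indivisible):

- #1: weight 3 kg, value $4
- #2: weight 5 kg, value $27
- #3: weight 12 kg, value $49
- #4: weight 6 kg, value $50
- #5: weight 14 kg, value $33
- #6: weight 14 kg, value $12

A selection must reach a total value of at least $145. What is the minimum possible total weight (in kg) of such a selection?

37

Subsets with value ≥ 145, sorted by total weight:
- #2+#3+#4+#5: weight 37, value 159
- #1+#2+#3+#4+#5: weight 40, value 163
- #1+#3+#4+#5+#6: weight 49, value 148
- #2+#3+#4+#5+#6: weight 51, value 171
Minimum weight: 37 kg.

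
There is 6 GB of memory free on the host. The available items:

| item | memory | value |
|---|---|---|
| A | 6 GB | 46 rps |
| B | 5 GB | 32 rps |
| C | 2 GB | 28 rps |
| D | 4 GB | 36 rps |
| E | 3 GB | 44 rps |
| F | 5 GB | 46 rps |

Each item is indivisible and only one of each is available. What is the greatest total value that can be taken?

72 rps

This is a 0/1 knapsack; check combinations near the capacity.
- C+E: memory 2+3=5, value 28+44=72
- C+D: memory 2+4=6, value 28+36=64
- F: memory 5, value 46
- A: memory 6, value 46
- E: memory 3, value 44
Best: 72 rps.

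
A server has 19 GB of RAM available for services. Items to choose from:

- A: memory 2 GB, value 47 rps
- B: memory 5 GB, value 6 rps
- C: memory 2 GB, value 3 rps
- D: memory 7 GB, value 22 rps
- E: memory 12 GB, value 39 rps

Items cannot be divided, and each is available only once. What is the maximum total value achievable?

Check high-value combinations within 19 GB:
- A+B+E: memory 2+5+12=19, value 47+6+39=92
- A+C+E: memory 2+2+12=16, value 47+3+39=89
- A+E: memory 2+12=14, value 47+39=86
Best: 92 rps.

92 rps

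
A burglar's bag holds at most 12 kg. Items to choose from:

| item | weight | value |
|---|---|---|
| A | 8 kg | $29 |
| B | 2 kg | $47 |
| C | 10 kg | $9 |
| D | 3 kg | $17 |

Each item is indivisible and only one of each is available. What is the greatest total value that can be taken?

Check high-value combinations within 12 kg:
- A+B: weight 8+2=10, value 29+47=76
- B+D: weight 2+3=5, value 47+17=64
- B+C: weight 2+10=12, value 47+9=56
- B: weight 2, value 47
Best: $76.

$76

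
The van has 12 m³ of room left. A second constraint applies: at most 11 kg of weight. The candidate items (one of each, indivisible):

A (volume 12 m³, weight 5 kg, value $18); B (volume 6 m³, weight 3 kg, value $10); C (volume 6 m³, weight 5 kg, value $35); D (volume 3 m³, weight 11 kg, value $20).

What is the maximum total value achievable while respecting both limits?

$45

Feasible sets respecting both limits:
- B+C: volume 12, weight 8, value 45
- C: volume 6, weight 5, value 35
- D: volume 3, weight 11, value 20
Best: $45.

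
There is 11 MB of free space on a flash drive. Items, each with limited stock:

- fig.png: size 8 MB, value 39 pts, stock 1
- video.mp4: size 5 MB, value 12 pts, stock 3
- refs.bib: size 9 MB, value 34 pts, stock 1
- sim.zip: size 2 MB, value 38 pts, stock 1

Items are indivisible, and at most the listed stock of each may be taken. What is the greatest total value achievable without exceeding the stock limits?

Best selections within size 11 and stock limits:
- 1×fig.png + 1×sim.zip: size 10, value 77
- 1×refs.bib + 1×sim.zip: size 11, value 72
Best: 77 pts.

77 pts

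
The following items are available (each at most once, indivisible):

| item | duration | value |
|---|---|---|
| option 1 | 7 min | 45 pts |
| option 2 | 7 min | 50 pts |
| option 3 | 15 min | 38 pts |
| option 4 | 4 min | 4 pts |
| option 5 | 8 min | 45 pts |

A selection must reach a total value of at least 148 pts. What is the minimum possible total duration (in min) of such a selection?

Subsets with value ≥ 148, sorted by total duration:
- option 1+option 2+option 3+option 5: duration 37, value 178
- option 1+option 2+option 3+option 4+option 5: duration 41, value 182
Minimum duration: 37 min.

37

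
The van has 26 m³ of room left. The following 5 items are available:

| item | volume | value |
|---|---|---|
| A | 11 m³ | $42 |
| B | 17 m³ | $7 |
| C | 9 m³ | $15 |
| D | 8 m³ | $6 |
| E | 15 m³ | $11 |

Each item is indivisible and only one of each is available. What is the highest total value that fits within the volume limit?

$57

This is a 0/1 knapsack; check combinations near the capacity.
- A+C: volume 11+9=20, value 42+15=57
- A+E: volume 11+15=26, value 42+11=53
- A+D: volume 11+8=19, value 42+6=48
- A: volume 11, value 42
- C+E: volume 9+15=24, value 15+11=26
Best: $57.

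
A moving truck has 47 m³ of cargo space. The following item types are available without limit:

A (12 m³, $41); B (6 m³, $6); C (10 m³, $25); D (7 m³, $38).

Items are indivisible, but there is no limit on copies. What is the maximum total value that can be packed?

Best value-per-unit is D at 38/7; filling with it alone gives 6×38 = 228.
Optimal mix: 1×A + 5×D → volume 47, value 231.

$231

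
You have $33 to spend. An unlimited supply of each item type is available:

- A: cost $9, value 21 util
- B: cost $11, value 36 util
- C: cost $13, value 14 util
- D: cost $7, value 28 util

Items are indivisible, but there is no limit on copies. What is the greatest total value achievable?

Best value-per-unit is D at 28/7; filling with it alone gives 4×28 = 112.
Optimal mix: 1×B + 3×D → cost 32, value 120.

120 util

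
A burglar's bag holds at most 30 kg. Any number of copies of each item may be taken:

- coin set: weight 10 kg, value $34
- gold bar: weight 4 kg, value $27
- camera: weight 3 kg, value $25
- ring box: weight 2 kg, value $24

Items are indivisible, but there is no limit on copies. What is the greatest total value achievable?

$360

Best value-per-unit is ring box at 24/2, and filling with it alone uses weight 15×2=30. No mix of the others beats 15×24 = 360.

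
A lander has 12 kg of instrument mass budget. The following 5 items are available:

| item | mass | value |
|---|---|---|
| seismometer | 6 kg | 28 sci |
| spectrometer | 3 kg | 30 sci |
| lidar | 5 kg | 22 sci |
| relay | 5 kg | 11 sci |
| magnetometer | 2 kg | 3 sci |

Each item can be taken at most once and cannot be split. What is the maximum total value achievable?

Check high-value combinations within 12 kg:
- seismometer+spectrometer+magnetometer: mass 6+3+2=11, value 28+30+3=61
- seismometer+spectrometer: mass 6+3=9, value 28+30=58
- spectrometer+lidar+magnetometer: mass 3+5+2=10, value 30+22+3=55
- spectrometer+lidar: mass 3+5=8, value 30+22=52
- seismometer+lidar: mass 6+5=11, value 28+22=50
Best: 61 sci.

61 sci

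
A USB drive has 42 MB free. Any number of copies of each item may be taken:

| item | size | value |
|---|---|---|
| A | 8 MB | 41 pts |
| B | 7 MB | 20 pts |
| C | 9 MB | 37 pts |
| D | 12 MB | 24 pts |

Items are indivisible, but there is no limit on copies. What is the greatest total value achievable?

205 pts

Best value-per-unit is A at 41/8, and filling with it alone uses size 5×8=40. No mix of the others beats 5×41 = 205.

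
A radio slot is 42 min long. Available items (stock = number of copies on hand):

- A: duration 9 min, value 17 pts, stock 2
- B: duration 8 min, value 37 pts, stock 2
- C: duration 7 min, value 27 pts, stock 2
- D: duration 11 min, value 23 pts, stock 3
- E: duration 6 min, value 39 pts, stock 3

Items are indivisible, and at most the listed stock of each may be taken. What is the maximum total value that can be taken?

218 pts

Best selections within duration 42 and stock limits:
- 2×B + 1×C + 3×E: duration 41, value 218
- 1×B + 2×C + 3×E: duration 40, value 208
- 2×B + 2×C + 2×E: duration 42, value 206
Best: 218 pts.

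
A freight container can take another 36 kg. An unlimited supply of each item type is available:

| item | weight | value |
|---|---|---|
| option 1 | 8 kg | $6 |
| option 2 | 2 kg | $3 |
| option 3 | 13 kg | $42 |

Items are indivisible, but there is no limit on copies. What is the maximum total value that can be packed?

$99

Best value-per-unit is option 3 at 42/13; filling with it alone gives 2×42 = 84.
Optimal mix: 5×option 2 + 2×option 3 → weight 36, value 99.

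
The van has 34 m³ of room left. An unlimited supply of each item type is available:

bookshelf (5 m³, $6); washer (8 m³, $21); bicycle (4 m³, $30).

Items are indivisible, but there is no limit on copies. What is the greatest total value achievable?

$240

Best value-per-unit is bicycle at 30/4, and filling with it alone uses volume 8×4=32. No mix of the others beats 8×30 = 240.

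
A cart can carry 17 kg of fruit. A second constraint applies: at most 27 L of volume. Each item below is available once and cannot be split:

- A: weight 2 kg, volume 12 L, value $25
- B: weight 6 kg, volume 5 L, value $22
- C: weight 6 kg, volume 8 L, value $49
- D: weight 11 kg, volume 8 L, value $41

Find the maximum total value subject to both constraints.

Feasible sets respecting both limits:
- A+B+C: weight 14, volume 25, value 96
- C+D: weight 17, volume 16, value 90
- A+C: weight 8, volume 20, value 74
- B+C: weight 12, volume 13, value 71
Best: $96.

$96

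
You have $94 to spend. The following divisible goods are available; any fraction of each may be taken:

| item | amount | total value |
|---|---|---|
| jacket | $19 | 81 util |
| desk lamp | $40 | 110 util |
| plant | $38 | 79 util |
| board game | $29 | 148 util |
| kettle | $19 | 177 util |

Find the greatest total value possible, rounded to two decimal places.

Take in order of value per unit:
- kettle (177/19 per unit): all 19 → value 177, running total 177.00
- board game (148/29 per unit): all 29 → value 148, running total 325.00
- jacket (81/19 per unit): all 19 → value 81, running total 406.00
- desk lamp (110/40 per unit): 27 of 40 → value 27×110/40 = 74.2500, running total 480.25
Total 480.25.

480.25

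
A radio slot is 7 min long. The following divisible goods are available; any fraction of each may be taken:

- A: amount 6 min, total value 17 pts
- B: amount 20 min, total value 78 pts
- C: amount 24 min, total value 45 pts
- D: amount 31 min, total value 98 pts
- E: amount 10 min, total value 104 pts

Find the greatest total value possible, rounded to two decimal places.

72.80

Take in order of value per unit:
- E (104/10 per unit): 7 of 10 → value 7×104/10 = 72.8000, running total 72.80
Total 72.80.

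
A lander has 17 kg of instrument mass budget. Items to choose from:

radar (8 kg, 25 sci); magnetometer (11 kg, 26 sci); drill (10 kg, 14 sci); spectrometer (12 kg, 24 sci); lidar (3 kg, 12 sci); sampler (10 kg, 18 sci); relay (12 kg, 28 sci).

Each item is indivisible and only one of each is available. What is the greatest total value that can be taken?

40 sci

Check high-value combinations within 17 kg:
- lidar+relay: mass 3+12=15, value 12+28=40
- magnetometer+lidar: mass 11+3=14, value 26+12=38
- radar+lidar: mass 8+3=11, value 25+12=37
Best: 40 sci.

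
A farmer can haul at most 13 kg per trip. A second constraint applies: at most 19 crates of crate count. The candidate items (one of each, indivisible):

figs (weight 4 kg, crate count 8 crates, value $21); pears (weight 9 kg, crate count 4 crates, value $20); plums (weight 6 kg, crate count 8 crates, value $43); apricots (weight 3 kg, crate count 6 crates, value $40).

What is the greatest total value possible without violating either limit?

Feasible sets respecting both limits:
- plums+apricots: weight 9, crate count 14, value 83
- figs+plums: weight 10, crate count 16, value 64
- figs+apricots: weight 7, crate count 14, value 61
- pears+apricots: weight 12, crate count 10, value 60
Best: $83.

$83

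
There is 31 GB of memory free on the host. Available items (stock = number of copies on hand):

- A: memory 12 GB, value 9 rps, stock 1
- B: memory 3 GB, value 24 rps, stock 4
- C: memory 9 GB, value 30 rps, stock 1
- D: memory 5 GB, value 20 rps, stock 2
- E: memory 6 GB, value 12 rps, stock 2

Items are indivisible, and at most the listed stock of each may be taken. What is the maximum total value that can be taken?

Top feasible selections:
- 4×B + 1×C + 2×D: memory 31, value 166
- 4×B + 2×D + 1×E: memory 28, value 148
- 4×B + 1×C + 1×D: memory 26, value 146
- 3×B + 1×C + 2×D: memory 28, value 142
Best: 166 rps.

166 rps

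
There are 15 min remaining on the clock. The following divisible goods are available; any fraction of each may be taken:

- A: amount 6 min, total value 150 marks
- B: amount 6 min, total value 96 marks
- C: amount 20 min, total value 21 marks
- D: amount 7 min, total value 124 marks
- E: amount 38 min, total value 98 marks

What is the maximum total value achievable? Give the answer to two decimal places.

306.00

Take in order of value per unit:
- A (150/6 per unit): all 6 → value 150, running total 150.00
- D (124/7 per unit): all 7 → value 124, running total 274.00
- B (96/6 per unit): 2 of 6 → value 2×96/6 = 32.0000, running total 306.00
Total 306.00.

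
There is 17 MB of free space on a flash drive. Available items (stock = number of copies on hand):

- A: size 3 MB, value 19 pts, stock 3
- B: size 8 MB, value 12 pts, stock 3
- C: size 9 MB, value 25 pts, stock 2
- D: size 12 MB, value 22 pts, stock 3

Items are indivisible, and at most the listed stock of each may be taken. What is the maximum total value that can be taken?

69 pts

Best selections within size 17 and stock limits:
- 3×A + 1×B: size 17, value 69
- 2×A + 1×C: size 15, value 63
Best: 69 pts.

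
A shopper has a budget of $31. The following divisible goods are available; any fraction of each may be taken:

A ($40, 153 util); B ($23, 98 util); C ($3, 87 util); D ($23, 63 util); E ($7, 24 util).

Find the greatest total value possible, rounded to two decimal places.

204.13

Take in order of value per unit:
- C (87/3 per unit): all 3 → value 87, running total 87.00
- B (98/23 per unit): all 23 → value 98, running total 185.00
- A (153/40 per unit): 5 of 40 → value 5×153/40 = 19.1250, running total 204.13
Total 204.13.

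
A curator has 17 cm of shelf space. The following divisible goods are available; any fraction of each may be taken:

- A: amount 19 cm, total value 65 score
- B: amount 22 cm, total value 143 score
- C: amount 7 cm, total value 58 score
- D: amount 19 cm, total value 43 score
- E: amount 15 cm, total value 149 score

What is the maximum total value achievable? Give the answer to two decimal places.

165.57

Take in order of value per unit:
- E (149/15 per unit): all 15 → value 149, running total 149.00
- C (58/7 per unit): 2 of 7 → value 2×58/7 = 16.5714, running total 165.57
Total 165.57.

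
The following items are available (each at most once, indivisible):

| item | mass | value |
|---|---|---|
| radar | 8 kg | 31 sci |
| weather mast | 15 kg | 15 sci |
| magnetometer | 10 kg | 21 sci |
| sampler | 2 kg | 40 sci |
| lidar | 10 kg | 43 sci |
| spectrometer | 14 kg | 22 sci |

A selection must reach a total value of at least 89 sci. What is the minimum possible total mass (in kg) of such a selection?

Subsets with value ≥ 89, sorted by total mass:
- radar+sampler+lidar: mass 20, value 114
- radar+magnetometer+sampler: mass 20, value 92
Minimum mass: 20 kg.

20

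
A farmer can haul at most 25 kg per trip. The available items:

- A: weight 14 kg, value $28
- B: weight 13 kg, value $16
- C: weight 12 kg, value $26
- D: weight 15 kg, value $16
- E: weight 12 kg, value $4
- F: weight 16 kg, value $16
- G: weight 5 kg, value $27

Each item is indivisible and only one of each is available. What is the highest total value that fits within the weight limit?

Check high-value combinations within 25 kg:
- A+G: weight 14+5=19, value 28+27=55
- C+G: weight 12+5=17, value 26+27=53
- B+G: weight 13+5=18, value 16+27=43
- D+G: weight 15+5=20, value 16+27=43
- F+G: weight 16+5=21, value 16+27=43
Best: $55.

$55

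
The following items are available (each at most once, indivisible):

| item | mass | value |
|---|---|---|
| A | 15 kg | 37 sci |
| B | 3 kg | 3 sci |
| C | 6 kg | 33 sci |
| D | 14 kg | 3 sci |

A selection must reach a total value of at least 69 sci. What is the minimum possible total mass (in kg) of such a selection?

21

Subsets with value ≥ 69, sorted by total mass:
- A+C: mass 21, value 70
- A+B+C: mass 24, value 73
- A+C+D: mass 35, value 73
- A+B+C+D: mass 38, value 76
Minimum mass: 21 kg.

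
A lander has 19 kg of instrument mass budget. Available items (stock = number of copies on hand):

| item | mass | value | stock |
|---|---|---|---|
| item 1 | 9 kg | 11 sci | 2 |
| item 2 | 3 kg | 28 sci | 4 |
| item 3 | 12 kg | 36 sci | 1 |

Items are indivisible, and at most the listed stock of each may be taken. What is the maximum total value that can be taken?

112 sci

Top feasible selections:
- 4×item 2: mass 12, value 112
- 1×item 1 + 3×item 2: mass 18, value 95
- 2×item 2 + 1×item 3: mass 18, value 92
- 3×item 2: mass 9, value 84
Best: 112 sci.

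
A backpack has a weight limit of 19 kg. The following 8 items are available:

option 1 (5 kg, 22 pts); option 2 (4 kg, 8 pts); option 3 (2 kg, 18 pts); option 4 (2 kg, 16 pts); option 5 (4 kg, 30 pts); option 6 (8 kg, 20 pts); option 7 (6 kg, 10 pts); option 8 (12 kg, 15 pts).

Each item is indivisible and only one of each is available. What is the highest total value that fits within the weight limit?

Check high-value combinations within 19 kg:
- option 1+option 3+option 4+option 5+option 7: weight 5+2+2+4+6=19, value 22+18+16+30+10=96
- option 1+option 2+option 3+option 4+option 5: weight 5+4+2+2+4=17, value 22+8+18+16+30=94
- option 1+option 3+option 5+option 6: weight 5+2+4+8=19, value 22+18+30+20=90
- option 1+option 4+option 5+option 6: weight 5+2+4+8=19, value 22+16+30+20=88
Best: 96 pts.

96 pts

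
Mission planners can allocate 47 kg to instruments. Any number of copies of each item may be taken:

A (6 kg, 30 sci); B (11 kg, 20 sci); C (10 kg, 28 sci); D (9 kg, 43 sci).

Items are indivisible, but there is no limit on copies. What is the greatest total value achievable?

Best value-per-unit is A at 30/6; filling with it alone gives 7×30 = 210.
Optimal mix: 6×A + 1×D → mass 45, value 223.

223 sci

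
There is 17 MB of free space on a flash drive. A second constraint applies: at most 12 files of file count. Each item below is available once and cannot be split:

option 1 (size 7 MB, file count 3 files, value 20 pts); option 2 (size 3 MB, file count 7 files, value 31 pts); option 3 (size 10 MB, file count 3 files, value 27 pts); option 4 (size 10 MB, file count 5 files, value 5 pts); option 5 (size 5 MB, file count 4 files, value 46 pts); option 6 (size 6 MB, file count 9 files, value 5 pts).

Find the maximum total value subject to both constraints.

77 pts

Feasible sets respecting both limits:
- option 2+option 5: size 8, file count 11, value 77
- option 3+option 5: size 15, file count 7, value 73
- option 1+option 5: size 12, file count 7, value 66
Best: 77 pts.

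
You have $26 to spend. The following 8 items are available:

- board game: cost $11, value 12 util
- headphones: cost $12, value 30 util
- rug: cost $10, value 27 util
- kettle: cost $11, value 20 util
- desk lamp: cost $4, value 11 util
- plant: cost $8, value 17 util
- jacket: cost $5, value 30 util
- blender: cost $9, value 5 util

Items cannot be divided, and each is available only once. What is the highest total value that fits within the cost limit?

77 util

This is a 0/1 knapsack; check combinations near the capacity.
- headphones+plant+jacket: cost 12+8+5=25, value 30+17+30=77
- rug+kettle+jacket: cost 10+11+5=26, value 27+20+30=77
- rug+plant+jacket: cost 10+8+5=23, value 27+17+30=74
- headphones+desk lamp+jacket: cost 12+4+5=21, value 30+11+30=71
- board game+rug+jacket: cost 11+10+5=26, value 12+27+30=69
Best: 77 util.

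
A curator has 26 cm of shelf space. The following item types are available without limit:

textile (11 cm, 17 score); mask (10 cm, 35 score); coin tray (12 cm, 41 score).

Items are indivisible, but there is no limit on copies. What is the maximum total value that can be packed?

Best value-per-unit is mask at 35/10; filling with it alone gives 2×35 = 70.
Optimal mix: 2×coin tray → length 24, value 82.

82 score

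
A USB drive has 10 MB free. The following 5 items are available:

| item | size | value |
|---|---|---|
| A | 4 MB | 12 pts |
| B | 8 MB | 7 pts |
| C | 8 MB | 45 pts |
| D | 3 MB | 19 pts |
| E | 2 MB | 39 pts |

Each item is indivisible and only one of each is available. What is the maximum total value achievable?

Check high-value combinations within 10 MB:
- C+E: size 8+2=10, value 45+39=84
- A+D+E: size 4+3+2=9, value 12+19+39=70
- D+E: size 3+2=5, value 19+39=58
- A+E: size 4+2=6, value 12+39=51
- B+E: size 8+2=10, value 7+39=46
Best: 84 pts.

84 pts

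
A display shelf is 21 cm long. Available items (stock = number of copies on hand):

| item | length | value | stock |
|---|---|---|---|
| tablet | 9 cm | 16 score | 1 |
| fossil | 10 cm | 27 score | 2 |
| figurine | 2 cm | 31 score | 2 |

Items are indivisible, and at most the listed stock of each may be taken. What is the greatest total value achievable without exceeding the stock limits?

Top feasible selections:
- 1×fossil + 2×figurine: length 14, value 89
- 1×tablet + 2×figurine: length 13, value 78
- 1×tablet + 1×fossil + 1×figurine: length 21, value 74
- 2×figurine: length 4, value 62
Best: 89 score.

89 score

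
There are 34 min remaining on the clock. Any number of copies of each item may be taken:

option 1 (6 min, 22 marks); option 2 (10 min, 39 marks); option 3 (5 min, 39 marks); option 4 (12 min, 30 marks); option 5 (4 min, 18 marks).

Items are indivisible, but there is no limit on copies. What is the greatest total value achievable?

252 marks

Best value-per-unit is option 3 at 39/5; filling with it alone gives 6×39 = 234.
Optimal mix: 6×option 3 + 1×option 5 → time 34, value 252.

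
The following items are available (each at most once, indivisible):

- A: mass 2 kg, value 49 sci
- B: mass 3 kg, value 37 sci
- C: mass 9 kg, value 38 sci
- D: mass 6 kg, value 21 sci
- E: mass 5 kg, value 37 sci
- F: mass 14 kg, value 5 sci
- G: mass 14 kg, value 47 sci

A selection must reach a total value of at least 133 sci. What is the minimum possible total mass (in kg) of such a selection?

16

Subsets with value ≥ 133, sorted by total mass:
- A+B+D+E: mass 16, value 144
- A+B+C+E: mass 19, value 161
- A+B+G: mass 19, value 133
- A+B+C+D: mass 20, value 145
Minimum mass: 16 kg.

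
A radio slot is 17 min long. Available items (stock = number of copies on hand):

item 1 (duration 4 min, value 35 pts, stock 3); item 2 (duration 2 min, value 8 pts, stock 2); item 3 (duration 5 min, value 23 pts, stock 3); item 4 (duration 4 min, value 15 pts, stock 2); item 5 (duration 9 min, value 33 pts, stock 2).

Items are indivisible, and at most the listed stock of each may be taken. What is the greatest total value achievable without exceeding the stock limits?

Best selections within duration 17 and stock limits:
- 3×item 1 + 1×item 3: duration 17, value 128
- 3×item 1 + 2×item 2: duration 16, value 121
Best: 128 pts.

128 pts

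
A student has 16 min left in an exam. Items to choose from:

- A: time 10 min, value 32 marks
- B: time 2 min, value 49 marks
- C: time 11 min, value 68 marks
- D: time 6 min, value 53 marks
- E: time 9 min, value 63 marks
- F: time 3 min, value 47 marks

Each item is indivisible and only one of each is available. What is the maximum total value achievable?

Check high-value combinations within 16 min:
- B+C+F: time 2+11+3=16, value 49+68+47=164
- B+E+F: time 2+9+3=14, value 49+63+47=159
- B+D+F: time 2+6+3=11, value 49+53+47=149
Best: 164 marks.

164 marks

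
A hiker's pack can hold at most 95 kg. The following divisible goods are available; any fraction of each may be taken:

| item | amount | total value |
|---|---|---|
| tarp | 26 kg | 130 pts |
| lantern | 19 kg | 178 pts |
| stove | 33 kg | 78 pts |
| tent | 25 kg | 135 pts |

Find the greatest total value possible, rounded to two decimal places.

Take in order of value per unit:
- lantern (178/19 per unit): all 19 → value 178, running total 178.00
- tent (135/25 per unit): all 25 → value 135, running total 313.00
- tarp (130/26 per unit): all 26 → value 130, running total 443.00
- stove (78/33 per unit): 25 of 33 → value 25×78/33 = 59.0909, running total 502.09
Total 502.09.

502.09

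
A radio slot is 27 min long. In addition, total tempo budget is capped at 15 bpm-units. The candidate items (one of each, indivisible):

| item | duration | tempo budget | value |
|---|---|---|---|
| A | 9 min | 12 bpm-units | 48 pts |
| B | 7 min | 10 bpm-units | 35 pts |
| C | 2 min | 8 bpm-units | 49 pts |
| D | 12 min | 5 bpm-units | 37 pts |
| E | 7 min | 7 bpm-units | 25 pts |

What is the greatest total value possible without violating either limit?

Feasible sets respecting both limits:
- C+D: duration 14, tempo budget 13, value 86
- C+E: duration 9, tempo budget 15, value 74
- B+D: duration 19, tempo budget 15, value 72
Best: 86 pts.

86 pts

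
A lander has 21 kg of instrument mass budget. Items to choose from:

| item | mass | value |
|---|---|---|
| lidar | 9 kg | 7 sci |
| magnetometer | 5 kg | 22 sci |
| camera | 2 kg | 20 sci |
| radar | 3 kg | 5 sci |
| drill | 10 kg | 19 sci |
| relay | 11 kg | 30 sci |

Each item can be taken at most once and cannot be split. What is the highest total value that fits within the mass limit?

77 sci

Check high-value combinations within 21 kg:
- magnetometer+camera+radar+relay: mass 5+2+3+11=21, value 22+20+5+30=77
- magnetometer+camera+relay: mass 5+2+11=18, value 22+20+30=72
- magnetometer+camera+radar+drill: mass 5+2+3+10=20, value 22+20+5+19=66
Best: 77 sci.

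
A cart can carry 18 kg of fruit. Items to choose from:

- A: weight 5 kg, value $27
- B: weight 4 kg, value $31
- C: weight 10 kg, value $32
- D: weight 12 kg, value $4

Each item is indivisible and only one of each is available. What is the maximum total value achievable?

This is a 0/1 knapsack; check combinations near the capacity.
- B+C: weight 4+10=14, value 31+32=63
- A+C: weight 5+10=15, value 27+32=59
- A+B: weight 5+4=9, value 27+31=58
Best: $63.

$63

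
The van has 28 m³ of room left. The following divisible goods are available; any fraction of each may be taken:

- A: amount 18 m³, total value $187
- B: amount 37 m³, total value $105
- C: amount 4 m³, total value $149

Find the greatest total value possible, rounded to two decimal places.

Take in order of value per unit:
- C (149/4 per unit): all 4 → value 149, running total 149.00
- A (187/18 per unit): all 18 → value 187, running total 336.00
- B (105/37 per unit): 6 of 37 → value 6×105/37 = 17.0270, running total 353.03
Total 353.03.

353.03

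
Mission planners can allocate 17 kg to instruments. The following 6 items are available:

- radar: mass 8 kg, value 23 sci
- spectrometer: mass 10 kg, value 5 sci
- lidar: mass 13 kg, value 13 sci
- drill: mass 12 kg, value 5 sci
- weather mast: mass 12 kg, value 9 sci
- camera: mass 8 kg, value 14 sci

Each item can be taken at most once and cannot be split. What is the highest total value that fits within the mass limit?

This is a 0/1 knapsack; check combinations near the capacity.
- radar+camera: mass 8+8=16, value 23+14=37
- radar: mass 8, value 23
- camera: mass 8, value 14
- lidar: mass 13, value 13
- weather mast: mass 12, value 9
Best: 37 sci.

37 sci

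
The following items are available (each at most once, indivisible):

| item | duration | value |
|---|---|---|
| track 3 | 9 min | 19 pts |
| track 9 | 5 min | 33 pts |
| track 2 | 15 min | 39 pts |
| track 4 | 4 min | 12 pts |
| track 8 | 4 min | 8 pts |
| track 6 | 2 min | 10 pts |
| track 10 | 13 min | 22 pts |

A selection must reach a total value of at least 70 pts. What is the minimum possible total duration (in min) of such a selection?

20

Subsets with value ≥ 70, sorted by total duration:
- track 3+track 9+track 4+track 6: duration 20, value 74
- track 9+track 2: duration 20, value 72
- track 3+track 9+track 8+track 6: duration 20, value 70
Minimum duration: 20 min.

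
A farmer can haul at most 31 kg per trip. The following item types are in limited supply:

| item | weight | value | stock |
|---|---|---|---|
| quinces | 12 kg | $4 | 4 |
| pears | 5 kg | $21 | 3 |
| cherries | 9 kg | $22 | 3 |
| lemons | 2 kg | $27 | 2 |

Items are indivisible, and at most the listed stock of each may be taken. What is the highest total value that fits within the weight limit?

$139

Top feasible selections:
- 3×pears + 1×cherries + 2×lemons: weight 28, value 139
- 1×quinces + 3×pears + 2×lemons: weight 31, value 121
Best: $139.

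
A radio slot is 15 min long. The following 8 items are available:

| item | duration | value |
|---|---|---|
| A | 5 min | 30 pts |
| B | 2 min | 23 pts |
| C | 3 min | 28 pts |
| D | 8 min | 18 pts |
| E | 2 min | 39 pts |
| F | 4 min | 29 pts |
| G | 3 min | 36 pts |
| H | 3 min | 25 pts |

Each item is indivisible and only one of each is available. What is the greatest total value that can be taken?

Check high-value combinations within 15 min:
- C+E+F+G+H: duration 3+2+4+3+3=15, value 28+39+29+36+25=157
- A+B+C+E+G: duration 5+2+3+2+3=15, value 30+23+28+39+36=156
- B+C+E+F+G: duration 2+3+2+4+3=14, value 23+28+39+29+36=155
- A+B+E+G+H: duration 5+2+2+3+3=15, value 30+23+39+36+25=153
- B+E+F+G+H: duration 2+2+4+3+3=14, value 23+39+29+36+25=152
Best: 157 pts.

157 pts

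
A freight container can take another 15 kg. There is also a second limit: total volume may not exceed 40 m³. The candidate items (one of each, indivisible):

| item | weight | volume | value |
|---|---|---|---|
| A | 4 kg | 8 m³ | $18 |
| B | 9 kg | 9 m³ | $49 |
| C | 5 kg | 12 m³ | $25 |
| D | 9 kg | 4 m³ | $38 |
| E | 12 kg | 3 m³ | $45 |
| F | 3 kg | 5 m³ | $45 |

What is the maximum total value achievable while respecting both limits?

Feasible sets respecting both limits:
- B+F: weight 12, volume 14, value 94
- E+F: weight 15, volume 8, value 90
- A+C+F: weight 12, volume 25, value 88
- D+F: weight 12, volume 9, value 83
Best: $94.

$94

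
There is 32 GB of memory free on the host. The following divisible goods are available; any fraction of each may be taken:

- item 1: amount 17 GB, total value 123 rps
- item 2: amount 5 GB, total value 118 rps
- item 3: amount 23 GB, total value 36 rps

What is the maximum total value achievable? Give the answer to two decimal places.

Take in order of value per unit:
- item 2 (118/5 per unit): all 5 → value 118, running total 118.00
- item 1 (123/17 per unit): all 17 → value 123, running total 241.00
- item 3 (36/23 per unit): 10 of 23 → value 10×36/23 = 15.6522, running total 256.65
Total 256.65.

256.65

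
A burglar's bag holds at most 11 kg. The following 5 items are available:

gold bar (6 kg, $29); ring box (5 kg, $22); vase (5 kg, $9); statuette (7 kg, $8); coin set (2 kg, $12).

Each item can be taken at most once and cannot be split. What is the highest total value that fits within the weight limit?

$51

Check high-value combinations within 11 kg:
- gold bar+ring box: weight 6+5=11, value 29+22=51
- gold bar+coin set: weight 6+2=8, value 29+12=41
- gold bar+vase: weight 6+5=11, value 29+9=38
- ring box+coin set: weight 5+2=7, value 22+12=34
Best: $51.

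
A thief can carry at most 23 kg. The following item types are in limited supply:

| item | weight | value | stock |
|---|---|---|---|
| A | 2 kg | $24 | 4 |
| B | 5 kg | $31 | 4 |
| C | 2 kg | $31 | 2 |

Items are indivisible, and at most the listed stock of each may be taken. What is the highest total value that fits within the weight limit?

$220

Best selections within weight 23 and stock limits:
- 4×A + 2×B + 2×C: weight 22, value 220
- 2×A + 3×B + 2×C: weight 23, value 203
Best: $220.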